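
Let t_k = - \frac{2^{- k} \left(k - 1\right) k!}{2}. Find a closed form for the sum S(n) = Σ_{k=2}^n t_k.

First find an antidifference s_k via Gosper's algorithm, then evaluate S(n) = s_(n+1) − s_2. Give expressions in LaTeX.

S(n) = 2^{- n - 1} \left(2^{n} - n n! - n!\right)

t_(k+1)/t_k = k*(k + 1)/(2*(k - 1)).
A = k/2 + 1/2, B = 1, C = k - 1.
Set up (k/2 + 1/2)·f(k+1) − (1)·f(k) − (k - 1) = 0.
Bound: deg f ≤ 0.
Solving with deg f ≤ 0: f(k) = 2.
Then R = B(k−1)f/C = 2/(k - 1), so s_k = R(k)·t_k = -factorial(k)/2**k.
s_(k+1) − s_k = -(k - 1)*factorial(k)/(2*2**k) = t_k.
Telescope: S(n) = s_(n+1) − s_(2) = -2**(-n - 1)*factorial(n + 1) − (-1/2) = 2**(-n - 1)*(2**n - n*factorial(n) - factorial(n)).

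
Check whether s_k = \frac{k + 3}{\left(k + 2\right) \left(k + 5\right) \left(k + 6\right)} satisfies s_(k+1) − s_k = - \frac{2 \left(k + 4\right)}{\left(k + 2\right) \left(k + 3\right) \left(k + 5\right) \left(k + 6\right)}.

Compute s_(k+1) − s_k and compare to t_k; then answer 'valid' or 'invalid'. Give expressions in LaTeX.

s_(k+1) = (k + 4)/((k + 3)*(k + 6)*(k + 7))
s_(k+1) − s_k = ((k + 2)*(k + 4)*(k + 5) - (k + 3)**2*(k + 7))/((k + 2)*(k + 3)*(k + 5)*(k + 6)*(k + 7))
(s_(k+1) − s_k) − t_k = 3*(3*k + 11)/(k**5 + 23*k**4 + 203*k**3 + 853*k**2 + 1692*k + 1260)

Invalid: residual \frac{3 \left(3 k + 11\right)}{k^{5} + 23 k^{4} + 203 k^{3} + 853 k^{2} + 1692 k + 1260} ≠ 0.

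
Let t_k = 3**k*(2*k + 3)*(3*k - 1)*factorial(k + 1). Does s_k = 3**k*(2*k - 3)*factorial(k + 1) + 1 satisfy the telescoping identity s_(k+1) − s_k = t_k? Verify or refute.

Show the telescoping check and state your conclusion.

s_(k+1) = 3**(k + 1)*(2*k - 1)*factorial(k + 2) + 1
s_(k+1) − s_k = 3**k*(2*k + 3)*(3*k - 1)*factorial(k + 1)
(s_(k+1) − s_k) − t_k = 0

valid; difference matches t_k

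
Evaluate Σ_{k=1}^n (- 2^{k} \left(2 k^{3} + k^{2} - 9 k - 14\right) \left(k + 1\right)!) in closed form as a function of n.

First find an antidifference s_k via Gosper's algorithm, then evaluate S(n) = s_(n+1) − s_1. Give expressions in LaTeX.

S(n) = - 2 \cdot 2^{n} n^{4} n! - 4 \cdot 2^{n} n^{3} n! + 10 \cdot 2^{n} n^{2} n! + 28 \cdot 2^{n} n n! + 16 \cdot 2^{n} n! - 16

Compute t_(k+1)/t_k: get 2*(2*k**4 + 11*k**3 + 13*k**2 - 22*k - 40)/(2*k**3 + k**2 - 9*k - 14).
Normal form (A,B,C) = (2*k + 4, 1, k**3 + k**2/2 - 9*k/2 - 7).
f must satisfy (2*k + 4)·f(k+1) − (1)·f(k) = k**3 + k**2/2 - 9*k/2 - 7.
From deg A=1, deg B=0, deg C=3: d=2.
Coefficient equations give f(k) = (k**2 - 3*k - 2)/2.
Then R = B(k−1)f/C = (k**2 - 3*k - 2)/(2*k**3 + k**2 - 9*k - 14), so s_k = R(k)·t_k = 2**k*(-k**2 + 3*k + 2)*factorial(k + 1).
Check: Δs_k = -2**k*(2*k**3 + k**2 - 9*k - 14)*factorial(k + 1). ✓
Evaluate: s_(n+1) = 2**(n + 1)*(-n**2 + n + 4)*factorial(n + 2); subtract s_(1) = 16 ⇒ S(n) = -2*2**n*n**4*factorial(n) - 4*2**n*n**3*factorial(n) + 10*2**n*n**2*factorial(n) + 28*2**n*n*factorial(n) + 16*2**n*factorial(n) - 16.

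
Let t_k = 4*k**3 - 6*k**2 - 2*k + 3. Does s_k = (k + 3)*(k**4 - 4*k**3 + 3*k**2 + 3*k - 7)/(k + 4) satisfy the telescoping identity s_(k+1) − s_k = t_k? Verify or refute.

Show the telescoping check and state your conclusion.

Invalid: residual (-3*k**4 - 14*k**3 + 29*k**2 + 8*k - 19)/(k**2 + 9*k + 20) ≠ 0.

s_(k+1) = (k**5 + 4*k**4 - 3*k**3 - 11*k**2 - 16)/(k + 5)
s_(k+1) − s_k = (4*k**5 + 27*k**4 + 10*k**3 - 106*k**2 - 5*k + 41)/(k**2 + 9*k + 20)
(s_(k+1) − s_k) − t_k = (-3*k**4 - 14*k**3 + 29*k**2 + 8*k - 19)/(k**2 + 9*k + 20)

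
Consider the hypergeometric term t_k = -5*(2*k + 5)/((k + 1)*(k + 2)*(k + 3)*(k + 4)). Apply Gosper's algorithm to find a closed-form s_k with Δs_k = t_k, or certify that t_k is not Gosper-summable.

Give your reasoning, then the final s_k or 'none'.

s_k = 5*k*(-k - 4)/(3*(k**2 + 4*k + 3))

t_(k+1)/t_k = (k + 1)*(2*k + 7)/((k + 5)*(2*k + 5)).
A = k + 1, B = k + 5, C = k + 5/2.
Key eq: (k + 1)·f(k+1) = (k + 4)·f(k) + (k + 5/2).
Degrees (1,1,1) ⇒ d ≤ 3.
Coefficient equations give f(k) = k*(k + 2)*(k + 4)/6.
Get s_k = R·t_k = 5*k*(-k - 4)/(3*(k**2 + 4*k + 3)) with R(k) = B(k−1)f(k)/C(k) = k*(k + 2)*(k + 4)**2/(3*(2*k + 5)).
s_(k+1) − s_k = 5*(-2*k - 5)/(k**4 + 10*k**3 + 35*k**2 + 50*k + 24) = t_k.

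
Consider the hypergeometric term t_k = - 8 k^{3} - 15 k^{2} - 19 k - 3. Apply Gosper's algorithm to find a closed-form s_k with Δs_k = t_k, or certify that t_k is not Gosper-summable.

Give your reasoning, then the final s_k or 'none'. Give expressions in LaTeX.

s_k = k \left(- 2 k^{3} - k^{2} - 4 k + 4\right)

Ratio r(k) = (8*k**3 + 39*k**2 + 73*k + 45)/(8*k**3 + 15*k**2 + 19*k + 3).
Gosper form: A/B · C(k+1)/C(k) with A=1, B=1, C=k**3 + 15*k**2/8 + 19*k/8 + 3/8.
Solve (1)·f(k+1) − (1)·f(k) = k**3 + 15*k**2/8 + 19*k/8 + 3/8.
Bound: deg f ≤ 4.
Solve for f: f(k) = k*(2*k**3 + k**2 + 4*k - 4)/8 (degree 4 ≤ 4).
Get s_k = R·t_k = k*(-2*k**3 - k**2 - 4*k + 4) with R(k) = B(k−1)f(k)/C(k) = k*(2*k**3 + k**2 + 4*k - 4)/(8*k**3 + 15*k**2 + 19*k + 3).
s_(k+1) − s_k = -8*k**3 - 15*k**2 - 19*k - 3 = t_k.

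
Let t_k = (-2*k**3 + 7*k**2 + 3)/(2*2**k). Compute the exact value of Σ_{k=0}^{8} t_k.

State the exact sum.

t_(k+1)/t_k = (2*k**3 - k**2 - 8*k - 8)/(2*(2*k**3 - 7*k**2 - 3)).
Take A(k)=1/2, B(k)=1, C(k)=k**3 - 7*k**2/2 - 3/2.
f must satisfy (1/2)·f(k+1) − (1)·f(k) = k**3 - 7*k**2/2 - 3/2.
Degrees (0,0,3) ⇒ d ≤ 3.
A polynomial solution: f(k) = -2*k**3 + k**2 - 4*k - 2.
R(k) = B(k−1)·f(k)/C(k) = -2*(2*k**3 - k**2 + 4*k + 2)/(2*k**3 - 7*k**2 - 3); s_k = R·t_k = (2*k**3 - k**2 + 4*k + 2)/2**k.
s_(k+1) − s_k = (-2*k**3 + 7*k**2 + 3)/(2*2**k) = t_k.
Evaluate s at k=9 and k=0: 1415/512 and 2; difference 391/512.

Σ = 391/512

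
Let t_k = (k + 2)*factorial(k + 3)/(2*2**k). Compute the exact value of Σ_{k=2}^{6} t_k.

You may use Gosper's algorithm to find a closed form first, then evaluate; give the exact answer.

Σ = 28320

Compute t_(k+1)/t_k: get (k + 3)*(k + 4)/(2*(k + 2)).
Gosper form: A/B · C(k+1)/C(k) with A=k/2 + 2, B=1, C=k + 2.
Key eq: (k/2 + 2)·f(k+1) = (1)·f(k) + (k + 2).
From deg A=1, deg B=0, deg C=1: d=0.
Coefficient equations give f(k) = 2.
Get s_k = R·t_k = factorial(k + 3)/2**k with R(k) = B(k−1)f(k)/C(k) = 2/(k + 2).
Δs = (k + 2)*factorial(k + 3)/(2*2**k), as required.
Evaluate s at k=7 and k=2: 28350 and 30; difference 28320.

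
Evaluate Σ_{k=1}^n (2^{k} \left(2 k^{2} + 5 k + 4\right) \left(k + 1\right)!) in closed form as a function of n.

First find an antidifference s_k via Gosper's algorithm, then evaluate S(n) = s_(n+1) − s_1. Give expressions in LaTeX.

t_(k+1)/t_k = 2*(2*k**3 + 13*k**2 + 29*k + 22)/(2*k**2 + 5*k + 4).
Gosper form: A/B · C(k+1)/C(k) with A=2*k + 4, B=1, C=k**2 + 5*k/2 + 2.
Key eq: (2*k + 4)·f(k+1) = (1)·f(k) + (k**2 + 5*k/2 + 2).
deg f ≤ 1 (via 1,0,2).
Solving with deg f ≤ 1: f(k) = k/2.
So s_k = (B(k−1)f/C)·t_k = (k/(2*k**2 + 5*k + 4))·t_k = 2**k*k*factorial(k + 1).
s_(k+1) − s_k = 2**k*(2*k**2 + 5*k + 4)*factorial(k + 1) = t_k.
Telescope: S(n) = s_(n+1) − s_(1) = 2**(n + 1)*(n + 1)*factorial(n + 2) − (4) = 2*2**n*n*factorial(n + 2) + 2*2**n*factorial(n + 2) - 4.

S(n) = 2 \cdot 2^{n} n \left(n + 2\right)! + 2 \cdot 2^{n} \left(n + 2\right)! - 4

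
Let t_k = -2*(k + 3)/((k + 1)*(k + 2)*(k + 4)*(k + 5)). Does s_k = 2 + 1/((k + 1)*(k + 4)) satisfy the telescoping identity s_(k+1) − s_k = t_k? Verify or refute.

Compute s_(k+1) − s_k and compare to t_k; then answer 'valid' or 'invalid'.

s_(k+1) = 2 + 1/((k + 2)*(k + 5))
s_(k+1) − s_k = 2*(-k - 3)/(k**4 + 12*k**3 + 49*k**2 + 78*k + 40)
(s_(k+1) − s_k) − t_k = 0

Valid: the claim telescopes to t_k.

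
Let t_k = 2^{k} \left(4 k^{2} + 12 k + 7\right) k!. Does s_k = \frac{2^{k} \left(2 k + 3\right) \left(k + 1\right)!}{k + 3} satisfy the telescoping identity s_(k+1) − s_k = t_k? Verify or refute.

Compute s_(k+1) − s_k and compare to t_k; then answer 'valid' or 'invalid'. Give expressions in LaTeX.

s_(k+1) = 2**(k + 1)*(2*k + 5)*factorial(k + 2)/(k + 4)
s_(k+1) − s_k = 2**k*(4*k**3 + 28*k**2 + 63*k + 48)*factorial(k + 1)/((k + 3)*(k + 4))
(s_(k+1) − s_k) − t_k = -2**(k + 1)*(k + 2)*(4*k**2 + 16*k + 9)*factorial(k)/((k + 3)*(k + 4))

Invalid: residual - \frac{2^{k + 1} \left(k + 2\right) \left(4 k^{2} + 16 k + 9\right) k!}{\left(k + 3\right) \left(k + 4\right)} ≠ 0.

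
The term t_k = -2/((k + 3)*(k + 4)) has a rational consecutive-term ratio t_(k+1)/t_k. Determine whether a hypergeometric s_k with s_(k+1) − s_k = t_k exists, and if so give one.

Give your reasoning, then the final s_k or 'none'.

r(k) = (k + 3)/(k + 5) after simplifying.
Gosper form: A/B · C(k+1)/C(k) with A=k + 3, B=k + 5, C=1.
Need (k + 3)·f(k+1) − (k + 4)·f(k) = 1.
Bound: deg f ≤ 1.
Solving with deg f ≤ 1: f(k) = k/3.
So s_k = (B(k−1)f/C)·t_k = (k*(k + 4)/3)·t_k = -2*k/(3*k + 9).
s_(k+1) − s_k = -2/(k**2 + 7*k + 12) = t_k.

s_k = -2*k/(3*k + 9)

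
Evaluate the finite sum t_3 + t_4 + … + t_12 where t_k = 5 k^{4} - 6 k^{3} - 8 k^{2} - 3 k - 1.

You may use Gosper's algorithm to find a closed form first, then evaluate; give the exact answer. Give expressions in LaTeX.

Σ = 261620

t_(k+1)/t_k = (5*k**4 + 14*k**3 + 4*k**2 - 17*k - 13)/(5*k**4 - 6*k**3 - 8*k**2 - 3*k - 1).
Factor: A=1; B=1; C=k**4 - 6*k**3/5 - 8*k**2/5 - 3*k/5 - 1/5.
Solve (1)·f(k+1) − (1)·f(k) = k**4 - 6*k**3/5 - 8*k**2/5 - 3*k/5 - 1/5.
d = 5 from the (0,0,4) case.
Solve for f: f(k) = k*(k**4 - 4*k**3 + 2*k**2 + k - 1)/5 (degree 5 ≤ 5).
Get s_k = R·t_k = k*(k**4 - 4*k**3 + 2*k**2 + k - 1) with R(k) = B(k−1)f(k)/C(k) = k*(k**4 - 4*k**3 + 2*k**2 + k - 1)/(5*k**4 - 6*k**3 - 8*k**2 - 3*k - 1).
Check: Δs_k = 5*k**4 - 6*k**3 - 8*k**2 - 3*k - 1. ✓
Σ_(k=3)^(12) t_k = s_(13) − s_(3) = 261599 − (-21) = 261620.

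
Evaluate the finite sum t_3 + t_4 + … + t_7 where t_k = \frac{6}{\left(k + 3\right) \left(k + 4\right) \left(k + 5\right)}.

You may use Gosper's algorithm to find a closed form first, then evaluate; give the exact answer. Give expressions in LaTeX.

Σ = 15/308

Compute t_(k+1)/t_k: get (k + 3)/(k + 6).
Factor: A=k + 3; B=k + 6; C=1.
f must satisfy (k + 3)·f(k+1) − (k + 5)·f(k) = 1.
Degrees (1,1,0) ⇒ d ≤ 2.
Coefficient equations give f(k) = k*(k + 7)/24.
Certificate R = B(k−1)f/C = k*(k + 5)*(k + 7)/24 gives s_k = k*(k + 7)/(4*(k + 3)*(k + 4)).
s_(k+1) − s_k = 6/(k**3 + 12*k**2 + 47*k + 60) = t_k.
Sum = s_(8) − s_(3); s_(8) = 5/22, s_(3) = 5/28 ⇒ 15/308.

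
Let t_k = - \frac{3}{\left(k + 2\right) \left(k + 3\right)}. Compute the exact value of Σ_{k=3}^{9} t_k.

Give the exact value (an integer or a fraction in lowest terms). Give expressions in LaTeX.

The ratio is (k + 2)/(k + 4).
Normal form (A,B,C) = (k + 2, k + 4, 1).
Key eq: (k + 2)·f(k+1) = (k + 3)·f(k) + (1).
deg f ≤ 1 (via 1,1,0).
Solve for f: f(k) = k/2 (degree 1 ≤ 1).
So s_k = (B(k−1)f/C)·t_k = (k*(k + 3)/2)·t_k = -3*k/(2*k + 4).
Δs = -3/(k**2 + 5*k + 6), as required.
Telescoping: Σ = s_(10) − s_(3) = -5/4 − (-9/10) = -7/20.

Σ = -7/20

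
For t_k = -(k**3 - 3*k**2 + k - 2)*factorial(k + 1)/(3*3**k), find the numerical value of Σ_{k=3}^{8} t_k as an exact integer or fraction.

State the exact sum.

Σ = -1838312/243

Compute t_(k+1)/t_k: get (k + 2)*(k + (k + 1)**3 - 3*(k + 1)**2 - 1)/(3*(k**3 - 3*k**2 + k - 2)).
Gosper form: A/B · C(k+1)/C(k) with A=k/3 + 2/3, B=1, C=k**3 - 3*k**2 + k - 2.
Key eq: (k/3 + 2/3)·f(k+1) = (1)·f(k) + (k**3 - 3*k**2 + k - 2).
Degrees (1,0,3) ⇒ d ≤ 2.
Solve for f: f(k) = 3*(k**2 - 4*k - 4) (degree 2 ≤ 2).
Certificate R = B(k−1)f/C = 3*(k**2 - 4*k - 4)/(k**3 - 3*k**2 + k - 2) gives s_k = (-k**2 + 4*k + 4)*factorial(k + 1)/3**k.
Δs = -(k**3 - 3*k**2 + k - 2)*factorial(k + 1)/(3*3**k), as required.
Telescoping: Σ = s_(9) − s_(3) = -1836800/243 − (56/9) = -1838312/243.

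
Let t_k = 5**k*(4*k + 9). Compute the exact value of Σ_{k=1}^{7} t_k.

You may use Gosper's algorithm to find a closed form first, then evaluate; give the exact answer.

Compute t_(k+1)/t_k: get 5*(4*k + 13)/(4*k + 9).
Normal form (A,B,C) = (5, 1, k + 9/4).
Set up (5)·f(k+1) − (1)·f(k) − (k + 9/4) = 0.
d = 1 from the (0,0,1) case.
A polynomial solution: f(k) = (k + 1)/4.
Get s_k = R·t_k = 5**k*(k + 1) with R(k) = B(k−1)f(k)/C(k) = (k + 1)/(4*k + 9).
Δs = 5**k*(4*k + 9), as required.
Sum = s_(8) − s_(1); s_(8) = 3515625, s_(1) = 10 ⇒ 3515615.

Σ = 3515615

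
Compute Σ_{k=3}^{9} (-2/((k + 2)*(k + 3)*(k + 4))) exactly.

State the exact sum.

Σ = -7/260

Ratio r(k) = (k + 2)/(k + 5).
So A=k + 2 and B=k + 5, with C=1.
Set up (k + 2)·f(k+1) − (k + 4)·f(k) − (1) = 0.
Degrees (1,1,0) ⇒ d ≤ 2.
Match coefficients ⇒ f(k) = k*(k + 5)/12.
Get s_k = R·t_k = k*(-k - 5)/(6*(k + 2)*(k + 3)) with R(k) = B(k−1)f(k)/C(k) = k*(k + 4)*(k + 5)/12.
Δs = -2/(k**3 + 9*k**2 + 26*k + 24), as required.
Sum = s_(10) − s_(3); s_(10) = -25/156, s_(3) = -2/15 ⇒ -7/260.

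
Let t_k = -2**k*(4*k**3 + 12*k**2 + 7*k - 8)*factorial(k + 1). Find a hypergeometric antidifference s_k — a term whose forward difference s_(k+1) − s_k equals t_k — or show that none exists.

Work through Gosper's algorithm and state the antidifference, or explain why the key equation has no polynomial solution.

Compute t_(k+1)/t_k: get 2*(4*k**4 + 32*k**3 + 91*k**2 + 101*k + 30)/(4*k**3 + 12*k**2 + 7*k - 8).
So A=2*k + 4 and B=1, with C=k**3 + 3*k**2 + 7*k/4 - 2.
Set up (2*k + 4)·f(k+1) − (1)·f(k) − (k**3 + 3*k**2 + 7*k/4 - 2) = 0.
Degrees (1,0,3) ⇒ d ≤ 2.
Match coefficients ⇒ f(k) = (2*k**2 - k - 4)/4.
So s_k = (B(k−1)f/C)·t_k = ((2*k**2 - k - 4)/(4*k**3 + 12*k**2 + 7*k - 8))·t_k = 2**k*(-2*k**2 + k + 4)*factorial(k + 1).
s_(k+1) − s_k = -2**k*(4*k**3 + 12*k**2 + 7*k - 8)*factorial(k + 1) = t_k.

s_k = 2**k*(-2*k**2 + k + 4)*factorial(k + 1)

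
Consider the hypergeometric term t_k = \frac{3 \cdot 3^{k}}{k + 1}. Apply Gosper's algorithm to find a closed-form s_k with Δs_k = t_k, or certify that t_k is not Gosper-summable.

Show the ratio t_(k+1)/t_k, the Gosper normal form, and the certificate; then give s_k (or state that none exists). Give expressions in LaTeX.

t_(k+1)/t_k = 3*(k + 1)/(k + 2).
Gosper form: A/B · C(k+1)/C(k) with A=3*k + 3, B=k + 2, C=1.
Solve (3*k + 3)·f(k+1) − (k + 1)·f(k) = 1.
Bound: deg f ≤ -1.
Bound -1 < 0, so the key equation has no polynomial solution.

none — t_k is not Gosper-summable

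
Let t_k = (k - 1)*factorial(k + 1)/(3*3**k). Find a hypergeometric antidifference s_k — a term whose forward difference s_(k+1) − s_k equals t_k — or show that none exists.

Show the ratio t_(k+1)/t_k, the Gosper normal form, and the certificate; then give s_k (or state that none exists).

t_(k+1)/t_k = k*(k + 2)/(3*(k - 1)).
So A=k/3 + 2/3 and B=1, with C=k - 1.
Solve (k/3 + 2/3)·f(k+1) − (1)·f(k) = k - 1.
deg f ≤ 0 (via 1,0,1).
Coefficient equations give f(k) = 3.
R(k) = B(k−1)·f(k)/C(k) = 3/(k - 1); s_k = R·t_k = factorial(k + 1)/3**k.
Check: Δs_k = (k - 1)*factorial(k + 1)/(3*3**k). ✓

s_k = factorial(k + 1)/3**k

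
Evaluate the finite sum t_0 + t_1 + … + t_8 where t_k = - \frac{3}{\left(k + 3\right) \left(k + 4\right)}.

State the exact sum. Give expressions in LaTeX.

Ratio r(k) = (k + 3)/(k + 5).
So A=k + 3 and B=k + 5, with C=1.
Need (k + 3)·f(k+1) − (k + 4)·f(k) = 1.
d = 1 from the (1,1,0) case.
Coefficient equations give f(k) = k/3.
Then R = B(k−1)f/C = k*(k + 4)/3, so s_k = R(k)·t_k = -k/(k + 3).
s_(k+1) − s_k = -3/(k**2 + 7*k + 12) = t_k.
Evaluate s at k=9 and k=0: -3/4 and 0; difference -3/4.

Σ = -3/4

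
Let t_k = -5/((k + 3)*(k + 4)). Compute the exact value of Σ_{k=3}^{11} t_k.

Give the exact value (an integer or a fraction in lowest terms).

Σ = -1/2

t_(k+1)/t_k = (k + 3)/(k + 5).
So A=k + 3 and B=k + 5, with C=1.
Key eq: (k + 3)·f(k+1) = (k + 4)·f(k) + (1).
deg f ≤ 1 (via 1,1,0).
Match coefficients ⇒ f(k) = k/3.
Then R = B(k−1)f/C = k*(k + 4)/3, so s_k = R(k)·t_k = -5*k/(3*k + 9).
Check: Δs_k = -5/(k**2 + 7*k + 12). ✓
Σ_(k=3)^(11) t_k = s_(12) − s_(3) = -4/3 − (-5/6) = -1/2.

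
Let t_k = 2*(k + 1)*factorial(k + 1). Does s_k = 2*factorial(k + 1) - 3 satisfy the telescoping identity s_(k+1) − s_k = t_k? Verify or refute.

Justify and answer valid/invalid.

s_(k+1) = 2*factorial(k + 2) - 3
s_(k+1) − s_k = 2*(k + 1)*factorial(k + 1)
(s_(k+1) − s_k) − t_k = 0

valid; difference matches t_k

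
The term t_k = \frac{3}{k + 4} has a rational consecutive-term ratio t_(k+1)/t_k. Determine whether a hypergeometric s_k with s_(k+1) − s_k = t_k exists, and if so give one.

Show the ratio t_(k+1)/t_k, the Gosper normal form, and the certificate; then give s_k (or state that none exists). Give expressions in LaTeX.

Ratio r(k) = (k + 4)/(k + 5).
Gosper form: A/B · C(k+1)/C(k) with A=k + 4, B=k + 5, C=1.
Key eq: (k + 4)·f(k+1) = (k + 4)·f(k) + (1).
deg f ≤ 0 (via 1,1,0).
Put f(k) = c0: A·f(k+1) − B(k−1)·f(k) − C = -1; need -1 = 0 — inconsistent ⇒ no f, not summable.

not Gosper-summable; s_k does not exist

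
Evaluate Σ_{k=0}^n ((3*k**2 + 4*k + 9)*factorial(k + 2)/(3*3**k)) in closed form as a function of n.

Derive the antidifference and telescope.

Step 1: r(k) = (k + 3)*(4*k + 3*(k + 1)**2 + 13)/(3*(3*k**2 + 4*k + 9)).
Gosper form: A/B · C(k+1)/C(k) with A=k/3 + 1, B=1, C=k**2 + 4*k/3 + 3.
Need (k/3 + 1)·f(k+1) − (1)·f(k) = k**2 + 4*k/3 + 3.
deg f ≤ 1 (via 1,0,2).
Solving with deg f ≤ 1: f(k) = 3*k + 1.
So s_k = (B(k−1)f/C)·t_k = (3*(3*k + 1)/(3*k**2 + 4*k + 9))·t_k = (3*k + 1)*factorial(k + 2)/3**k.
s_(k+1) − s_k = (3*k**2 + 4*k + 9)*factorial(k + 2)/(3*3**k) = t_k.
Σ_(k=0)^n t_k = s_(n+1) − s_(0) = (3**(-n - 1)*(3*n + 4)*factorial(n + 3)) − (2), i.e. -2 + n*factorial(n + 3)/3**n + 4*factorial(n + 3)/(3*3**n).

S(n) = -2 + n*factorial(n + 3)/3**n + 4*factorial(n + 3)/(3*3**n)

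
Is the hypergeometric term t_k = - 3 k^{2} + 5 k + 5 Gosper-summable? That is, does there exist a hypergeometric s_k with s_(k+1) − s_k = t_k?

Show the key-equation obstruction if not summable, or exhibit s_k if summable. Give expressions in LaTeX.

Ratio r(k) = (3*k**2 + k - 7)/(3*k**2 - 5*k - 5).
Gosper form: A/B · C(k+1)/C(k) with A=1, B=1, C=k**2 - 5*k/3 - 5/3.
f must satisfy (1)·f(k+1) − (1)·f(k) = k**2 - 5*k/3 - 5/3.
deg f ≤ 3 (via 0,0,2).
Match coefficients ⇒ f(k) = k*(k**2 - 4*k - 2)/3.
R(k) = B(k−1)·f(k)/C(k) = k*(k**2 - 4*k - 2)/(3*k**2 - 5*k - 5); s_k = R·t_k = k*(-k**2 + 4*k + 2).
Check: Δs_k = -3*k**2 + 5*k + 5. ✓

Yes. s_k = k \left(- k^{2} + 4 k + 2\right).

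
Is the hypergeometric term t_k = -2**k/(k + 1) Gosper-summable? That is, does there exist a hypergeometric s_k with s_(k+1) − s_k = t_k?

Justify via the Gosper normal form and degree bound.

No; the degree bound rules out any f.

Ratio r(k) = 2*(k + 1)/(k + 2).
So A=2*k + 2 and B=k + 2, with C=1.
Solve (2*k + 2)·f(k+1) − (k + 1)·f(k) = 1.
Degrees (1,1,0) ⇒ d ≤ -1.
Bound -1 < 0, so the key equation has no polynomial solution.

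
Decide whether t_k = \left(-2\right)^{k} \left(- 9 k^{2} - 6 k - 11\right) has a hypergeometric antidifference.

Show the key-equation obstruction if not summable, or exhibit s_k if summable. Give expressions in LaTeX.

Yes. s_k = \left(-2\right)^{k} \left(3 k^{2} - 2 k + 3\right).

r(k) = 2*(-9*k**2 - 24*k - 26)/(9*k**2 + 6*k + 11) after simplifying.
Normal form (A,B,C) = (-2, 1, k**2 + 2*k/3 + 11/9).
Key eq: (-2)·f(k+1) = (1)·f(k) + (k**2 + 2*k/3 + 11/9).
deg f ≤ 2 (via 0,0,2).
A polynomial solution: f(k) = -(3*k**2 - 2*k + 3)/9.
Certificate R = B(k−1)f/C = -(3*k**2 - 2*k + 3)/(9*k**2 + 6*k + 11) gives s_k = (-2)**k*(3*k**2 - 2*k + 3).
s_(k+1) − s_k = (-2)**k*(-9*k**2 - 6*k - 11) = t_k.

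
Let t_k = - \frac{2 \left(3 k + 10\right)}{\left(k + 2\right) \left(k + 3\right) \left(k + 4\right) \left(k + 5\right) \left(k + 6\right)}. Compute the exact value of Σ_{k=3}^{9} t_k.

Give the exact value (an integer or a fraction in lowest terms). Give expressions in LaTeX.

The ratio is (k + 2)*(3*k + 13)/((k + 7)*(3*k + 10)).
A = k + 2, B = k + 7, C = k + 10/3.
Set up (k + 2)·f(k+1) − (k + 6)·f(k) − (k + 10/3) = 0.
From deg A=1, deg B=1, deg C=1: d=4.
Coefficient equations give f(k) = k*(k + 3)*(k**2 + 11*k + 38)/120.
So s_k = (B(k−1)f/C)·t_k = (k*(k + 3)*(k + 6)*(k**2 + 11*k + 38)/(40*(3*k + 10)))·t_k = k*(-k**2 - 11*k - 38)/(20*(k**3 + 11*k**2 + 38*k + 40)).
Check: Δs_k = 2*(-3*k - 10)/(k**5 + 20*k**4 + 155*k**3 + 580*k**2 + 1044*k + 720). ✓
Evaluate s at k=10 and k=3: -31/630 and -3/70; difference -2/315.

Σ = -2/315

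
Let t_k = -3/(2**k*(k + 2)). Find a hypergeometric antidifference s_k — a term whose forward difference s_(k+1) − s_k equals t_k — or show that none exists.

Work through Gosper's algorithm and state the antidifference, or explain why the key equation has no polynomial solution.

Step 1: r(k) = (k + 2)/(2*(k + 3)).
Gosper form: A/B · C(k+1)/C(k) with A=k/2 + 1, B=k + 3, C=1.
Key eq: (k/2 + 1)·f(k+1) = (k + 2)·f(k) + (1).
From deg A=1, deg B=1, deg C=0: d=-1.
Bound -1 < 0, so the key equation has no polynomial solution.

none — t_k is not Gosper-summable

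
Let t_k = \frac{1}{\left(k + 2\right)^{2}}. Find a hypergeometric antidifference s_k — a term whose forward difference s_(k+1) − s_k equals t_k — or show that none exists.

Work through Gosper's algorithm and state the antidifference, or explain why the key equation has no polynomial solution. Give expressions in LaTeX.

none — t_k is not Gosper-summable

The ratio is (k + 2)**2/(k + 3)**2.
Normal form (A,B,C) = (k**2 + 4*k + 4, k**2 + 6*k + 9, 1).
f must satisfy (k**2 + 4*k + 4)·f(k+1) − (k**2 + 4*k + 4)·f(k) = 1.
From deg A=2, deg B=2, deg C=0: d=0.
Put f(k) = c0: A·f(k+1) − B(k−1)·f(k) − C = -1; need -1 = 0 — inconsistent ⇒ no f, not summable.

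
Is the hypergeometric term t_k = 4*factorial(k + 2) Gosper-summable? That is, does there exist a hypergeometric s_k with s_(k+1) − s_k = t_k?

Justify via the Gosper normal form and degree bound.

r(k) = k + 3 after simplifying.
So A=k + 3 and B=1, with C=1.
Key eq: (k + 3)·f(k+1) = (1)·f(k) + (1).
d = -1 from the (1,0,0) case.
Bound -1 < 0, so the key equation has no polynomial solution.

No. Not Gosper-summable.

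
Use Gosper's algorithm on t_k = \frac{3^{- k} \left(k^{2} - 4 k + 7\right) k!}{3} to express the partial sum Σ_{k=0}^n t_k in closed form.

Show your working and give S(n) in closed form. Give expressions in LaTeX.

The ratio is (k**3 - k**2 + 2*k + 4)/(3*(k**2 - 4*k + 7)).
Normal form (A,B,C) = (k/3 + 1/3, 1, k**2 - 4*k + 7).
Set up (k/3 + 1/3)·f(k+1) − (1)·f(k) − (k**2 - 4*k + 7) = 0.
d = 1 from the (1,0,2) case.
Coefficient equations give f(k) = 3*(k - 3).
Certificate R = B(k−1)f/C = 3*(k - 3)/(k**2 - 4*k + 7) gives s_k = (k - 3)*factorial(k)/3**k.
Δs = (k**2 - 4*k + 7)*factorial(k)/(3*3**k), as required.
s_(n+1) = 3**(-n - 1)*(n - 2)*factorial(n + 1) and s_(0) = -3, so S(n) = 3**(-n - 1)*(3**(n + 2) + n**2*factorial(n) - n*factorial(n) - 2*factorial(n)).

S(n) = 3^{- n - 1} \left(3^{n + 2} + n^{2} n! - n n! - 2 n!\right)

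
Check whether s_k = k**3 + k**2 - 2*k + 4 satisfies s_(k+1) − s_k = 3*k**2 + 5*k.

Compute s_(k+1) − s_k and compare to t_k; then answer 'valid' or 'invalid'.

s_(k+1) = k**3 + 4*k**2 + 3*k + 4
s_(k+1) − s_k = k*(3*k + 5)
(s_(k+1) − s_k) − t_k = 0

valid (s_(k+1) − s_k reduces to t_k)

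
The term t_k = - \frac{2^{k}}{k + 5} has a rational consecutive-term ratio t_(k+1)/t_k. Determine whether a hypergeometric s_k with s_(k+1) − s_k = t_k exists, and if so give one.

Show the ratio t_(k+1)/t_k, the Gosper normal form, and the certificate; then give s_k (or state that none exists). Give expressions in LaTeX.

none (Gosper's algorithm certifies no s_k)

Ratio r(k) = 2*(k + 5)/(k + 6).
Take A(k)=2*k + 10, B(k)=k + 6, C(k)=1.
Solve (2*k + 10)·f(k+1) − (k + 5)·f(k) = 1.
d = -1 from the (1,1,0) case.
Negative degree bound (-1): no f exists, t_k not Gosper-summable.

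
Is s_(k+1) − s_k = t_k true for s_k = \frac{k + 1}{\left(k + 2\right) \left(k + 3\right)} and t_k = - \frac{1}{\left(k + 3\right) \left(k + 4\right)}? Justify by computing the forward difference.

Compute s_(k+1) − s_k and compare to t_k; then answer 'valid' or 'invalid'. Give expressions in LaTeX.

Invalid: residual \frac{2}{k^{3} + 9 k^{2} + 26 k + 24} ≠ 0.

s_(k+1) = (k + 2)/((k + 3)*(k + 4))
s_(k+1) − s_k = -k/(k**3 + 9*k**2 + 26*k + 24)
(s_(k+1) − s_k) − t_k = 2/(k**3 + 9*k**2 + 26*k + 24)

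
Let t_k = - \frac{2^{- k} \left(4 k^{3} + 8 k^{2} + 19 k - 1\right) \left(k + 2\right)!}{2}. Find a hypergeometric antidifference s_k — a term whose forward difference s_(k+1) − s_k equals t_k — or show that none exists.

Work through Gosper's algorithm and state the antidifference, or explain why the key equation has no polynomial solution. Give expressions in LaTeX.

Step 1: r(k) = (4*k**4 + 32*k**3 + 107*k**2 + 171*k + 90)/(2*(4*k**3 + 8*k**2 + 19*k - 1)).
Normal form (A,B,C) = (k/2 + 3/2, 1, k**3 + 2*k**2 + 19*k/4 - 1/4).
Solve (k/2 + 3/2)·f(k+1) − (1)·f(k) = k**3 + 2*k**2 + 19*k/4 - 1/4.
Bound: deg f ≤ 2.
Solving with deg f ≤ 2: f(k) = (4*k**2 - 4*k - 1)/2.
R(k) = B(k−1)·f(k)/C(k) = 2*(4*k**2 - 4*k - 1)/(4*k**3 + 8*k**2 + 19*k - 1); s_k = R·t_k = (-4*k**2 + 4*k + 1)*factorial(k + 2)/2**k.
Verify: -(4*k**3 + 8*k**2 + 19*k - 1)*factorial(k + 2)/(2*2**k) matches t_k.

s_k = 2^{- k} \left(- 4 k^{2} + 4 k + 1\right) \left(k + 2\right)!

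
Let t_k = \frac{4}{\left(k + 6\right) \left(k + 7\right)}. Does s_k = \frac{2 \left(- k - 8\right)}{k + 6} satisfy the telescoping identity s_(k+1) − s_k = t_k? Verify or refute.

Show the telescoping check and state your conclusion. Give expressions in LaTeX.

valid; difference matches t_k

s_(k+1) = 2*(-k - 9)/(k + 7)
s_(k+1) − s_k = 4/(k**2 + 13*k + 42)
(s_(k+1) − s_k) − t_k = 0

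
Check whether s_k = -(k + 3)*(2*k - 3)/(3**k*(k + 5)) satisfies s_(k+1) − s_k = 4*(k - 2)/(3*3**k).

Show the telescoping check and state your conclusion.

Invalid: residual 2*(-4*k**2 - 18*k + 49)/(3*3**k*(k**2 + 11*k + 30)) ≠ 0.

s_(k+1) = -(k + 4)*(2*k - 1)/(3*3**k*(k + 6))
s_(k+1) − s_k = 2*(2*k**3 + 14*k**2 - 2*k - 71)/(3*3**k*(k**2 + 11*k + 30))
(s_(k+1) − s_k) − t_k = 2*(-4*k**2 - 18*k + 49)/(3*3**k*(k**2 + 11*k + 30))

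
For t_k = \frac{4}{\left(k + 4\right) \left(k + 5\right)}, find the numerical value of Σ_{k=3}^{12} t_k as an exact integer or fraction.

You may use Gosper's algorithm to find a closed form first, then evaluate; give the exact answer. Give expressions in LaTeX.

Σ = 40/119

Compute t_(k+1)/t_k: get (k + 4)/(k + 6).
A = k + 4, B = k + 6, C = 1.
Set up (k + 4)·f(k+1) − (k + 5)·f(k) − (1) = 0.
deg f ≤ 1 (via 1,1,0).
Match coefficients ⇒ f(k) = k/4.
Then R = B(k−1)f/C = k*(k + 5)/4, so s_k = R(k)·t_k = k/(k + 4).
Δs = 4/(k**2 + 9*k + 20), as required.
Evaluate s at k=13 and k=3: 13/17 and 3/7; difference 40/119.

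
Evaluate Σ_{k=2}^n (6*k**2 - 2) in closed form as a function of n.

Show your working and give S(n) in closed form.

S(n) = 2*n**3 + 3*n**2 - n - 4

Ratio r(k) = (3*(k + 1)**2 - 1)/(3*k**2 - 1).
Normal form (A,B,C) = (1, 1, k**2 - 1/3).
Solve (1)·f(k+1) − (1)·f(k) = k**2 - 1/3.
d = 3 from the (0,0,2) case.
Coefficient equations give f(k) = k*(2*k**2 - 3*k - 1)/6.
Then R = B(k−1)f/C = k*(2*k**2 - 3*k - 1)/(2*(3*k**2 - 1)), so s_k = R(k)·t_k = k*(2*k**2 - 3*k - 1).
Verify: 6*k**2 - 2 matches t_k.
Telescope: S(n) = s_(n+1) − s_(2) = 2*n**3 + 3*n**2 - n - 2 − (2) = 2*n**3 + 3*n**2 - n - 4.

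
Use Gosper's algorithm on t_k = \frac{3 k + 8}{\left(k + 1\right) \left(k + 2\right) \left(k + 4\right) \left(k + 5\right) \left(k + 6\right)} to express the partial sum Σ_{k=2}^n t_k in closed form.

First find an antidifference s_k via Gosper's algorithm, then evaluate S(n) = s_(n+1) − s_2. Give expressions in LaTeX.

Step 1: r(k) = (k + 1)*(k + 4)*(3*k + 11)/((k + 3)*(k + 7)*(3*k + 8)).
Factor: A=k + 1; B=k + 7; C=k**2 + 17*k/3 + 8.
Need (k + 1)·f(k+1) − (k + 6)·f(k) = k**2 + 17*k/3 + 8.
deg f ≤ 5 (via 1,1,2).
Solving with deg f ≤ 5: f(k) = k*(k + 2)*(k + 3)*(k**2 + 10*k + 29)/60.
Then R = B(k−1)f/C = k*(k + 2)*(k + 6)*(k**2 + 10*k + 29)/(20*(3*k + 8)), so s_k = R(k)·t_k = k*(k**2 + 10*k + 29)/(20*(k**3 + 10*k**2 + 29*k + 20)).
Verify: (3*k + 8)/(k**5 + 18*k**4 + 121*k**3 + 372*k**2 + 508*k + 240) matches t_k.
Evaluate: s_(n+1) = (n**3 + 13*n**2 + 52*n + 40)/(20*(n**3 + 13*n**2 + 52*n + 60)); subtract s_(2) = 53/1260 ⇒ S(n) = (n**3 + 13*n**2 + 52*n - 66)/(126*(n**3 + 13*n**2 + 52*n + 60)).

S(n) = \frac{n^{3} + 13 n^{2} + 52 n - 66}{126 \left(n^{3} + 13 n^{2} + 52 n + 60\right)}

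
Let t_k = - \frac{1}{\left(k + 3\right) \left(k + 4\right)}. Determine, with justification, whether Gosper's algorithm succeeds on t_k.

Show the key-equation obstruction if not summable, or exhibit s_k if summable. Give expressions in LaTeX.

Ratio r(k) = (k + 3)/(k + 5).
So A=k + 3 and B=k + 5, with C=1.
Need (k + 3)·f(k+1) − (k + 4)·f(k) = 1.
From deg A=1, deg B=1, deg C=0: d=1.
Solve for f: f(k) = k/3 (degree 1 ≤ 1).
Get s_k = R·t_k = -k/(3*k + 9) with R(k) = B(k−1)f(k)/C(k) = k*(k + 4)/3.
Verify: -1/(k**2 + 7*k + 12) matches t_k.

Yes. s_k = - \frac{k}{3 k + 9}.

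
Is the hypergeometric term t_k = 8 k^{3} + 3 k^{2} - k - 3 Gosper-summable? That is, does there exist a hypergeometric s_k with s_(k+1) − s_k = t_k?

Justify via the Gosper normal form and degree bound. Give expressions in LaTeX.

r(k) = (8*k**3 + 27*k**2 + 29*k + 7)/(8*k**3 + 3*k**2 - k - 3) after simplifying.
Factor: A=1; B=1; C=k**3 + 3*k**2/8 - k/8 - 3/8.
f must satisfy (1)·f(k+1) − (1)·f(k) = k**3 + 3*k**2/8 - k/8 - 3/8.
From deg A=0, deg B=0, deg C=3: d=4.
Solve for f: f(k) = k*(2*k**3 - 3*k**2 - 2)/8 (degree 4 ≤ 4).
So s_k = (B(k−1)f/C)·t_k = (k*(2*k**3 - 3*k**2 - 2)/(8*k**3 + 3*k**2 - k - 3))·t_k = k*(2*k**3 - 3*k**2 - 2).
s_(k+1) − s_k = 8*k**3 + 3*k**2 - k - 3 = t_k.

Yes. s_k = k \left(2 k^{3} - 3 k^{2} - 2\right).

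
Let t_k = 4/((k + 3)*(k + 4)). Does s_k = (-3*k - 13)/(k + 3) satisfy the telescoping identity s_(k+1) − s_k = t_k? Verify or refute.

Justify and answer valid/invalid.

Valid: the claim telescopes to t_k.

s_(k+1) = (-3*k - 16)/(k + 4)
s_(k+1) − s_k = 4/(k**2 + 7*k + 12)
(s_(k+1) − s_k) − t_k = 0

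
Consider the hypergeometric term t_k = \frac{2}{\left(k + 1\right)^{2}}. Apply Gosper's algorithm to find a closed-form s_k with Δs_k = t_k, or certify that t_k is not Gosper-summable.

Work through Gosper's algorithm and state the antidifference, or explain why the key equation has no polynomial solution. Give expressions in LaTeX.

r(k) = (k + 1)**2/(k + 2)**2 after simplifying.
Gosper form: A/B · C(k+1)/C(k) with A=k**2 + 2*k + 1, B=k**2 + 4*k + 4, C=1.
Set up (k**2 + 2*k + 1)·f(k+1) − (k**2 + 2*k + 1)·f(k) − (1) = 0.
From deg A=2, deg B=2, deg C=0: d=0.
Put f(k) = c0: A·f(k+1) − B(k−1)·f(k) − C = -1; need -1 = 0 — inconsistent ⇒ no f, not summable.

none — t_k is not Gosper-summable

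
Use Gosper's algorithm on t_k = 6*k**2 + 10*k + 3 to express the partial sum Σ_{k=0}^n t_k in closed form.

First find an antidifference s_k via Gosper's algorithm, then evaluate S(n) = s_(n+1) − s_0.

S(n) = 2*n**3 + 8*n**2 + 9*n + 3

The ratio is (6*k**2 + 22*k + 19)/(6*k**2 + 10*k + 3).
So A=1 and B=1, with C=k**2 + 5*k/3 + 1/2.
f must satisfy (1)·f(k+1) − (1)·f(k) = k**2 + 5*k/3 + 1/2.
Bound: deg f ≤ 3.
A polynomial solution: f(k) = k*(2*k**2 + 2*k - 1)/6.
Certificate R = B(k−1)f/C = k*(2*k**2 + 2*k - 1)/(6*k**2 + 10*k + 3) gives s_k = k*(2*k**2 + 2*k - 1).
Verify: 6*k**2 + 10*k + 3 matches t_k.
s_(n+1) = 2*n**3 + 8*n**2 + 9*n + 3 and s_(0) = 0, so S(n) = 2*n**3 + 8*n**2 + 9*n + 3.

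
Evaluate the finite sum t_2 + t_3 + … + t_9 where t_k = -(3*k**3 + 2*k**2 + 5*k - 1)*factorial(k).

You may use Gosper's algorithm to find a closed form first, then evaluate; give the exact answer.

Σ = -943487992

Ratio r(k) = (3*k**4 + 14*k**3 + 29*k**2 + 27*k + 9)/(3*k**3 + 2*k**2 + 5*k - 1).
So A=k + 1 and B=1, with C=k**3 + 2*k**2/3 + 5*k/3 - 1/3.
f must satisfy (k + 1)·f(k+1) − (1)·f(k) = k**3 + 2*k**2/3 + 5*k/3 - 1/3.
d = 2 from the (1,0,3) case.
Solving with deg f ≤ 2: f(k) = k*(3*k - 4)/3.
Certificate R = B(k−1)f/C = k*(3*k - 4)/(3*k**3 + 2*k**2 + 5*k - 1) gives s_k = -k*(3*k - 4)*factorial(k).
Verify: -(3*k**3 + 2*k**2 + 5*k - 1)*factorial(k) matches t_k.
Σ_(k=2)^(9) t_k = s_(10) − s_(2) = -943488000 − (-8) = -943487992.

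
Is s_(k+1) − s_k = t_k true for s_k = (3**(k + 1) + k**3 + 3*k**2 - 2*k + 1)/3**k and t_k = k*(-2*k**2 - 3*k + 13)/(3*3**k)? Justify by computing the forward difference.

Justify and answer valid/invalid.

s_(k+1) = (9*3**k + k**3 + 6*k**2 + 7*k + 3)/(3*3**k)
s_(k+1) − s_k = k*(-2*k**2 - 3*k + 13)/(3*3**k)
(s_(k+1) − s_k) − t_k = 0

Valid: the claim telescopes to t_k.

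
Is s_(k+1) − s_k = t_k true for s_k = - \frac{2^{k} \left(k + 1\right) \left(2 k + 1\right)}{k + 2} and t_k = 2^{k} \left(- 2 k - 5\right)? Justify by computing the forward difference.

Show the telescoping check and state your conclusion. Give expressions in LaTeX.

Invalid: residual \frac{2^{k} \left(2 k^{2} + 7 k + 9\right)}{k^{2} + 5 k + 6} ≠ 0.

s_(k+1) = -2**(k + 1)*(k + 2)*(2*k + 3)/(k + 3)
s_(k+1) − s_k = 2**k*(-2*k**3 - 13*k**2 - 30*k - 21)/(k**2 + 5*k + 6)
(s_(k+1) − s_k) − t_k = 2**k*(2*k**2 + 7*k + 9)/(k**2 + 5*k + 6)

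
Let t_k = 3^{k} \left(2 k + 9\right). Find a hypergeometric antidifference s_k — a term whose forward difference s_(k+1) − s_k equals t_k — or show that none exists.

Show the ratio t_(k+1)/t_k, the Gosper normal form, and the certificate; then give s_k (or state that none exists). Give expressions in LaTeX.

s_k = 3^{k} \left(k + 3\right)

r(k) = 3*(2*k + 11)/(2*k + 9) after simplifying.
Gosper form: A/B · C(k+1)/C(k) with A=3, B=1, C=k + 9/2.
f must satisfy (3)·f(k+1) − (1)·f(k) = k + 9/2.
d = 1 from the (0,0,1) case.
Solving with deg f ≤ 1: f(k) = (k + 3)/2.
Certificate R = B(k−1)f/C = (k + 3)/(2*k + 9) gives s_k = 3**k*(k + 3).
Verify: 3**k*(2*k + 9) matches t_k.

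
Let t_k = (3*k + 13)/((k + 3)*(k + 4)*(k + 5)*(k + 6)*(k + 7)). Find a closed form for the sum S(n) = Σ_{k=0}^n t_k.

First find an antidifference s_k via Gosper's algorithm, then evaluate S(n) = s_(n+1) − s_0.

Step 1: r(k) = (k + 3)*(3*k + 16)/((k + 8)*(3*k + 13)).
A = k + 3, B = k + 8, C = k + 13/3.
Solve (k + 3)·f(k+1) − (k + 7)·f(k) = k + 13/3.
From deg A=1, deg B=1, deg C=1: d=4.
Coefficient equations give f(k) = k*(k + 4)*(k**2 + 14*k + 63)/270.
R(k) = B(k−1)·f(k)/C(k) = k*(k + 4)*(k + 7)*(k**2 + 14*k + 63)/(90*(3*k + 13)); s_k = R·t_k = k*(k**2 + 14*k + 63)/(90*(k**3 + 14*k**2 + 63*k + 90)).
Check: Δs_k = (3*k + 13)/(k**5 + 25*k**4 + 245*k**3 + 1175*k**2 + 2754*k + 2520). ✓
Σ_(k=0)^n t_k = s_(n+1) − s_(0) = ((n**3 + 17*n**2 + 94*n + 78)/(90*(n**3 + 17*n**2 + 94*n + 168))) − (0), i.e. (n**3 + 17*n**2 + 94*n + 78)/(90*(n**3 + 17*n**2 + 94*n + 168)).

S(n) = (n**3 + 17*n**2 + 94*n + 78)/(90*(n**3 + 17*n**2 + 94*n + 168))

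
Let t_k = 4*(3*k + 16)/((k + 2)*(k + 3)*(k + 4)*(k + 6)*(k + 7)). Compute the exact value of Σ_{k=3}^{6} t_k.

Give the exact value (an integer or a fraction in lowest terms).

Compute t_(k+1)/t_k: get (k + 2)*(k + 6)*(3*k + 19)/((k + 5)*(k + 8)*(3*k + 16)).
A = k + 2, B = k + 8, C = k**2 + 31*k/3 + 80/3.
Key eq: (k + 2)·f(k+1) = (k + 7)·f(k) + (k**2 + 31*k/3 + 80/3).
Bound: deg f ≤ 5.
A polynomial solution: f(k) = k*(k + 4)*(k + 5)*(k**2 + 11*k + 36)/108.
Get s_k = R·t_k = k*(k**2 + 11*k + 36)/(9*(k**3 + 11*k**2 + 36*k + 36)) with R(k) = B(k−1)f(k)/C(k) = k*(k + 4)*(k + 7)*(k**2 + 11*k + 36)/(36*(3*k + 16)).
s_(k+1) − s_k = 4*(3*k + 16)/(k**5 + 22*k**4 + 185*k**3 + 740*k**2 + 1404*k + 1008) = t_k.
Sum = s_(7) − s_(3); s_(7) = 7/65, s_(3) = 13/135 ⇒ 4/351.

Σ = 4/351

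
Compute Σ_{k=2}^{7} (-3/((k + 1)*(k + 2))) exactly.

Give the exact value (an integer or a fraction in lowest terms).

t_(k+1)/t_k = (k + 1)/(k + 3).
Take A(k)=k + 1, B(k)=k + 3, C(k)=1.
Key eq: (k + 1)·f(k+1) = (k + 2)·f(k) + (1).
From deg A=1, deg B=1, deg C=0: d=1.
A polynomial solution: f(k) = k.
Get s_k = R·t_k = -3*k/(k + 1) with R(k) = B(k−1)f(k)/C(k) = k*(k + 2).
Verify: -3/(k**2 + 3*k + 2) matches t_k.
Telescoping: Σ = s_(8) − s_(2) = -8/3 − (-2) = -2/3.

Σ = -2/3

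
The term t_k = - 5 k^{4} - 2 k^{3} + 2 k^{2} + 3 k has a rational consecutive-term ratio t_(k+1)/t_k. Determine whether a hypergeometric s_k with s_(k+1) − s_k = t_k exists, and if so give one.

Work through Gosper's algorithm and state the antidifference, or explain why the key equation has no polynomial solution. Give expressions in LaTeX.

t_(k+1)/t_k = (5*k**4 + 22*k**3 + 34*k**2 + 19*k + 2)/(k*(5*k**3 + 2*k**2 - 2*k - 3)).
Take A(k)=1, B(k)=1, C(k)=k**4 + 2*k**3/5 - 2*k**2/5 - 3*k/5.
Set up (1)·f(k+1) − (1)·f(k) − (k**4 + 2*k**3/5 - 2*k**2/5 - 3*k/5) = 0.
d = 5 from the (0,0,4) case.
Coefficient equations give f(k) = k*(k - 1)*(k**3 - k**2 - k - 1)/5.
Get s_k = R·t_k = -k**5 + 2*k**4 - k with R(k) = B(k−1)f(k)/C(k) = (k - 1)*(k**3 - k**2 - k - 1)/(5*k**3 + 2*k**2 - 2*k - 3).
Verify: k*(-5*k**3 - 2*k**2 + 2*k + 3) matches t_k.

s_k = - k^{5} + 2 k^{4} - k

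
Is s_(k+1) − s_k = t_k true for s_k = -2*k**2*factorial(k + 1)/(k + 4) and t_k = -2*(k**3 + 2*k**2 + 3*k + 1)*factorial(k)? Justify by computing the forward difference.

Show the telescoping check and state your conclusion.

s_(k+1) = -2*(k + 1)**2*factorial(k + 2)/(k + 5)
s_(k+1) − s_k = -2*(k**4 + 7*k**3 + 16*k**2 + 22*k + 8)*factorial(k + 1)/((k + 4)*(k + 5))
(s_(k+1) − s_k) − t_k = 6*(k**4 + 6*k**3 + 10*k**2 + 13*k + 4)*factorial(k)/((k + 4)*(k + 5))

Invalid: residual 6*(k**4 + 6*k**3 + 10*k**2 + 13*k + 4)*factorial(k)/((k + 4)*(k + 5)) ≠ 0.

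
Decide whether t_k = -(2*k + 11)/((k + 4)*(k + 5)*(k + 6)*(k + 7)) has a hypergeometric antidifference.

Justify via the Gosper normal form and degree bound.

Yes. s_k = k*(-k - 10)/(24*(k**2 + 10*k + 24)).

Step 1: r(k) = (k + 4)*(2*k + 13)/((k + 8)*(2*k + 11)).
Factor: A=k + 4; B=k + 8; C=k + 11/2.
Solve (k + 4)·f(k+1) − (k + 7)·f(k) = k + 11/2.
Bound: deg f ≤ 3.
Solving with deg f ≤ 3: f(k) = k*(k + 5)*(k + 10)/48.
So s_k = (B(k−1)f/C)·t_k = (k*(k + 5)*(k + 7)*(k + 10)/(24*(2*k + 11)))·t_k = k*(-k - 10)/(24*(k**2 + 10*k + 24)).
Verify: (-2*k - 11)/(k**4 + 22*k**3 + 179*k**2 + 638*k + 840) matches t_k.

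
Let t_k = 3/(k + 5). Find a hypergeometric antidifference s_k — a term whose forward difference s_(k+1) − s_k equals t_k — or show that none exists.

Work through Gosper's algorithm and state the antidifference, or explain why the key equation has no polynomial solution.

r(k) = (k + 5)/(k + 6) after simplifying.
Normal form (A,B,C) = (k + 5, k + 6, 1).
Solve (k + 5)·f(k+1) − (k + 5)·f(k) = 1.
d = 0 from the (1,1,0) case.
Generic f = c0 gives residual -1; -1 = 0 cannot hold, so t_k is not Gosper-summable.

none — t_k is not Gosper-summable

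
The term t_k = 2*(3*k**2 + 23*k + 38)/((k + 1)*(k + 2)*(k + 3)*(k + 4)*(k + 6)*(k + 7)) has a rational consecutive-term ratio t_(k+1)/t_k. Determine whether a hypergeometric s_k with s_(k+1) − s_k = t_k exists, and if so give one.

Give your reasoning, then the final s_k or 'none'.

Compute t_(k+1)/t_k: get (k + 1)*(k + 6)*(23*k + 3*(k + 1)**2 + 61)/((k + 5)*(k + 8)*(3*k**2 + 23*k + 38)).
Gosper form: A/B · C(k+1)/C(k) with A=k + 1, B=k + 8, C=k**3 + 38*k**2/3 + 51*k + 190/3.
Solve (k + 1)·f(k+1) − (k + 7)·f(k) = k**3 + 38*k**2/3 + 51*k + 190/3.
Bound: deg f ≤ 6.
Coefficient equations give f(k) = k*(k + 2)*(k + 4)*(k + 5)*(k**2 + 10*k + 27)/54.
So s_k = (B(k−1)f/C)·t_k = (k*(k + 2)*(k + 4)*(k + 7)*(k**2 + 10*k + 27)/(18*(3*k**2 + 23*k + 38)))·t_k = k*(k**2 + 10*k + 27)/(9*(k**3 + 10*k**2 + 27*k + 18)).
Verify: 2*(3*k**2 + 23*k + 38)/(k**6 + 23*k**5 + 207*k**4 + 925*k**3 + 2144*k**2 + 2412*k + 1008) matches t_k.

s_k = k*(k**2 + 10*k + 27)/(9*(k**3 + 10*k**2 + 27*k + 18))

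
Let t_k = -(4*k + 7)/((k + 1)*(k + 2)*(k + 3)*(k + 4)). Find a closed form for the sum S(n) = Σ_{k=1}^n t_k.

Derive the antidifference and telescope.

S(n) = n*(-5*n**2 - 45*n - 82)/(24*(n**3 + 9*n**2 + 26*n + 24))

r(k) = (k + 1)*(4*k + 11)/((k + 5)*(4*k + 7)) after simplifying.
Gosper form: A/B · C(k+1)/C(k) with A=k + 1, B=k + 5, C=k + 7/4.
f must satisfy (k + 1)·f(k+1) − (k + 4)·f(k) = k + 7/4.
Degrees (1,1,1) ⇒ d ≤ 3.
Coefficient equations give f(k) = k*(k**2 + 6*k + 7)/8.
R(k) = B(k−1)·f(k)/C(k) = k*(k + 4)*(k**2 + 6*k + 7)/(2*(4*k + 7)); s_k = R·t_k = k*(-k**2 - 6*k - 7)/(2*(k + 1)*(k + 2)*(k + 3)).
Check: Δs_k = (-4*k - 7)/(k**4 + 10*k**3 + 35*k**2 + 50*k + 24). ✓
s_(n+1) = (-n**3 - 9*n**2 - 22*n - 14)/(2*(n**3 + 9*n**2 + 26*n + 24)) and s_(1) = -7/24, so S(n) = n*(-5*n**2 - 45*n - 82)/(24*(n**3 + 9*n**2 + 26*n + 24)).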